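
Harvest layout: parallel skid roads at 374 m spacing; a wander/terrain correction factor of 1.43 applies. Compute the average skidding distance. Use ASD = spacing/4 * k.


Formula: ASD = (spacing / 4) * correction
Uncorrected distance = spacing / 4 = 374 / 4 = 93.5 m
ASD = 93.5 * 1.43 = 134 m

134


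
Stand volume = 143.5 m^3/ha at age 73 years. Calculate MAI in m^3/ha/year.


Formula: MAI = Total Volume / Stand Age
MAI = 143.5 m^3/ha / 73 years
MAI = 1.97 m^3/ha/year

1.97


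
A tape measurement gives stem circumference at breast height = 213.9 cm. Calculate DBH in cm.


Formula: DBH = C / pi
DBH = 213.9 / pi
pi = 3.14159...
DBH = 68.1 cm

68.1


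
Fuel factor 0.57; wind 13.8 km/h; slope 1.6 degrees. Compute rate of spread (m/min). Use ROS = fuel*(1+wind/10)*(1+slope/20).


Formula: ROS = fuel * (1 + wind/10) * (1 + slope/20)
Wind factor = 1 + 13.8/10 = 2.38
Slope factor = 1 + 1.6/20 = 1.08
ROS = 0.57 * 2.38 * 1.08 = 1.47 m/min

1.47


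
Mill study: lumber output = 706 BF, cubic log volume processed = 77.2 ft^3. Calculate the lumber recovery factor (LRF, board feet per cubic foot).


Formula: LRF = Lumber Output (BF) / Log Input (ft^3)
LRF = 706 BF / 77.2 ft^3
LRF = 9.15 BF/ft^3

9.15


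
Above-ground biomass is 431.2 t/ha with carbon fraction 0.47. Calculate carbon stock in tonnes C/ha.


Formula: Carbon Stock = Biomass * Carbon Fraction
C = 431.2 t/ha * 0.47
C = 202.7 t C/ha

202.7


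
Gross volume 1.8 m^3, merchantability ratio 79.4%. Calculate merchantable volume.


Formula: MV = V_total * (merchantable_pct / 100)
Merchantable fraction = 79.4% / 100 = 0.794
MV = 1.8 m^3 * 0.794 = 1.429 m^3

1.429


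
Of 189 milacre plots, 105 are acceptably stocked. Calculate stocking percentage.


Formula: Stocking % = stocked plots / total plots * 100
Stocking = 105 / 189 * 100
Stocking = 0.5556 * 100 = 55.6%

55.6


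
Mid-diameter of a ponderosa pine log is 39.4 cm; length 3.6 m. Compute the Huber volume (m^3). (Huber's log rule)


Huber: V = Am * L,  Am = pi*(Dm/200)^2
Am = pi*(39.4/200)^2 = 0.121922 m^2
V = 0.121922*3.6 = 0.4389 m^3

0.4389


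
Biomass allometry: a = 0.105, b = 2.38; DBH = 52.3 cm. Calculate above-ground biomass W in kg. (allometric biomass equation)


Formula: W = a * DBH^b  (allometric power law)
DBH^b = 52.3^2.38 = 12303.6514
W = 0.105 * 12303.6514 = 1291.9 kg

1291.9


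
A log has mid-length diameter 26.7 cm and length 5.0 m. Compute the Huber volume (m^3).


Huber: V = Am * L,  Am = pi*(Dm/200)^2
Am = pi*(26.7/200)^2 = 0.05599 m^2
V = 0.05599*5.0 = 0.28 m^3

0.28


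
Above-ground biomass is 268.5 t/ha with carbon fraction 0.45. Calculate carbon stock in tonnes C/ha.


Formula: Carbon Stock = Biomass * Carbon Fraction
C = 268.5 t/ha * 0.45
C = 120.8 t C/ha

120.8


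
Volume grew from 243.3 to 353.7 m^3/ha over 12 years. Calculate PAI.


Formula: PAI = (V_T2 - V_T1) / (T2 - T1)
Volume increment = 353.7 - 243.3 = 110.4 m^3/ha
PAI = 110.4 / 12 = 9.2 m^3/ha/year

9.2


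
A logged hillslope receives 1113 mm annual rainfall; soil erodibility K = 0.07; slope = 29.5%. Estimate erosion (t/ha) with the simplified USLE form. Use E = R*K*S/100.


Formula: E = R * K * S / 100  (simplified USLE)
R * K = 1113 * 0.07 = 77.91
E = 77.91 * 29.5 / 100 = 22.98 t/ha

22.98


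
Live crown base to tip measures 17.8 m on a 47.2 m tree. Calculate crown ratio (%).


Formula: Crown Ratio = (Crown Length / Total Height) * 100
CR = (17.8 m / 47.2 m) * 100
CR = 0.3771 * 100 = 37.7%

37.7


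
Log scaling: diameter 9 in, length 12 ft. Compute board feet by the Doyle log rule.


Doyle: BF = (D - 4)^2 * L / 16
Adjusted diameter = 9 - 4 = 5 in
(D-4)^2 = 5^2 = 25
BF = 25 * 12 / 16 = 19 BF

19


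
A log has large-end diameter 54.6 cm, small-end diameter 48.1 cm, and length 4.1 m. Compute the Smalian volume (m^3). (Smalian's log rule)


Smalian: V = (A1 + A2)/2 * L,  A = pi*(D/200)^2
A1 = pi*(54.6/200)^2 = 0.23414 m^2
A2 = pi*(48.1/200)^2 = 0.181711 m^2
V = (0.23414+0.181711)/2*4.1 = 0.8525 m^3

0.8525


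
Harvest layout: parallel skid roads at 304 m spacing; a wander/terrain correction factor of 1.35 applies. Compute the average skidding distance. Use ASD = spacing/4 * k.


Formula: ASD = (spacing / 4) * correction
Uncorrected distance = spacing / 4 = 304 / 4 = 76 m
ASD = 76 * 1.35 = 103 m

103


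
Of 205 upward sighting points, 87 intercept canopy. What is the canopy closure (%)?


Formula: Canopy closure = covered points / total points * 100
Closure = 87 / 205 * 100
Closure = 0.4244 * 100 = 42.4%

42.4


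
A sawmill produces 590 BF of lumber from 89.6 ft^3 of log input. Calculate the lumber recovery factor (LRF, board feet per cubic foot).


Formula: LRF = Lumber Output (BF) / Log Input (ft^3)
LRF = 590 BF / 89.6 ft^3
LRF = 6.58 BF/ft^3

6.58


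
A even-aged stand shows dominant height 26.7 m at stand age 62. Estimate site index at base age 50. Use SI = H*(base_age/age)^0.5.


Formula: SI = H_dom * (base_age / age)^0.5
Age ratio = 50 / 62 = 0.80645
sqrt(age_ratio) = 0.89803
SI = 26.7 * 0.89803 = 24.0 m

24.0


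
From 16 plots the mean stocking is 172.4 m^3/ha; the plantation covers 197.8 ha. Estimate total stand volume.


Formula: Total Volume = Mean Volume per ha * Total Area
Total Volume = 172.4 m^3/ha * 197.8 ha
Total Volume = 34101 m^3

34101


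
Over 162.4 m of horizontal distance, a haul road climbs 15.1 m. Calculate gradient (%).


Formula: Gradient = rise / run * 100
Gradient = 15.1 / 162.4 * 100 = 9.3%

9.3


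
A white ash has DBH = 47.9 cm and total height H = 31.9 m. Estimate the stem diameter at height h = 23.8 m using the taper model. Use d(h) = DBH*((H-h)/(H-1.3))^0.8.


Taper: d(h) = DBH * ((H - h) / (H - 1.3))^0.8
Numerator = H - h = 31.9 - 23.8 = 8.1 m
Denominator = H - 1.3 = 31.9 - 1.3 = 30.6 m
Ratio = 8.1 / 30.6 = 0.26471
d = 47.9 * 0.26471^0.8 = 16.5 cm

16.5


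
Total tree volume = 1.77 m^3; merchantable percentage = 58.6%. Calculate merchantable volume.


Formula: MV = V_total * (merchantable_pct / 100)
Merchantable fraction = 58.6% / 100 = 0.586
MV = 1.77 m^3 * 0.586 = 1.037 m^3

1.037


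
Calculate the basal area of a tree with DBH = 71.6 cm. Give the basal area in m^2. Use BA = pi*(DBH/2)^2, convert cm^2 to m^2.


Formula: BA = pi * (DBH/2)^2 / 10000  (cm^2 to m^2)
Radius = DBH/2 = 71.6/2 = 35.8 cm
BA = pi * 35.8^2 / 10000
   = 4026.3908 cm^2 / 10000
   = 0.4026 m^2

0.4026


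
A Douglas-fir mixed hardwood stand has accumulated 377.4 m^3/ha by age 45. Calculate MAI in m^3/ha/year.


Formula: MAI = Total Volume / Stand Age
MAI = 377.4 m^3/ha / 45 years
MAI = 8.39 m^3/ha/year

8.39


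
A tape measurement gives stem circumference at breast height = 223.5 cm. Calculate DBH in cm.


Formula: DBH = C / pi
DBH = 223.5 / pi
pi = 3.14159...
DBH = 71.1 cm

71.1


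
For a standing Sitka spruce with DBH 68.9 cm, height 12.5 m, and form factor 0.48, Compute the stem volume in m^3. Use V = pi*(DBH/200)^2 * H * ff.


Formula: V = pi * (DBH/200)^2 * H * ff
Radius = DBH/200 = 68.9/200 = 0.3445 m
Radius^2 = 0.3445^2 = 0.11868025 m^2
V = pi * 0.11868025 * 12.5 * 0.48
V = 2.237 m^3

2.237


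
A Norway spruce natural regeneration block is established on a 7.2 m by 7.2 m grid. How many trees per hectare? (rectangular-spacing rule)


Formula: TPH = 10000 m^2/ha / (spacing_x * spacing_y)
Area per tree = 7.2 m * 7.2 m = 51.84 m^2
TPH = 10000 / 51.84 = 193 trees/ha

193


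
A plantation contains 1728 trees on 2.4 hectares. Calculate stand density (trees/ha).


Formula: Stand Density = N_trees / Area_ha
Density = 1728 trees / 2.4 ha
Density = 720 trees/ha

720


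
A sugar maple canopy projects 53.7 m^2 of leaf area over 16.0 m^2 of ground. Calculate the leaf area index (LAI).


Formula: LAI = total leaf area / ground area  (dimensionless)
LAI = 53.7 m^2 / 16.0 m^2
LAI = 3.36

3.36


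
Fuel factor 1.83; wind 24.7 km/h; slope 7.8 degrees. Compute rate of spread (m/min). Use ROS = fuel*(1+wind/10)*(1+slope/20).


Formula: ROS = fuel * (1 + wind/10) * (1 + slope/20)
Wind factor = 1 + 24.7/10 = 3.47
Slope factor = 1 + 7.8/20 = 1.39
ROS = 1.83 * 3.47 * 1.39 = 8.83 m/min

8.83


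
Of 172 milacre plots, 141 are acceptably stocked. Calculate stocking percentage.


Formula: Stocking % = stocked plots / total plots * 100
Stocking = 141 / 172 * 100
Stocking = 0.8198 * 100 = 82.0%

82.0


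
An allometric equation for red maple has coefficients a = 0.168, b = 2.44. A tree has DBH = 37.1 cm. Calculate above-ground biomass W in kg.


Formula: W = a * DBH^b  (allometric power law)
DBH^b = 37.1^2.44 = 6749.5115
W = 0.168 * 6749.5115 = 1133.9 kg

1133.9


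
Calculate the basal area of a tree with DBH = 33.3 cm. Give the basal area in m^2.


Formula: BA = pi * (DBH/2)^2 / 10000  (cm^2 to m^2)
Radius = DBH/2 = 33.3/2 = 16.65 cm
BA = pi * 16.65^2 / 10000
   = 870.9202 cm^2 / 10000
   = 0.0871 m^2

0.0871


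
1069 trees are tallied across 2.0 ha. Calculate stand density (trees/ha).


Formula: Stand Density = N_trees / Area_ha
Density = 1069 trees / 2.0 ha
Density = 535 trees/ha

535


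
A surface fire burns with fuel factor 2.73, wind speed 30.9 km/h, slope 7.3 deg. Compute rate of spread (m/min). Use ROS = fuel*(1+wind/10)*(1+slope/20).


Formula: ROS = fuel * (1 + wind/10) * (1 + slope/20)
Wind factor = 1 + 30.9/10 = 4.09
Slope factor = 1 + 7.3/20 = 1.365
ROS = 2.73 * 4.09 * 1.365 = 15.24 m/min

15.24


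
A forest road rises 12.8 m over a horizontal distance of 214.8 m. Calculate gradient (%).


Formula: Gradient = rise / run * 100
Gradient = 12.8 / 214.8 * 100 = 6.0%

6.0


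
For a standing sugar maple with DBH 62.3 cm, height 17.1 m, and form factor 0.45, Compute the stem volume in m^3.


Formula: V = pi * (DBH/200)^2 * H * ff
Radius = DBH/200 = 62.3/200 = 0.3115 m
Radius^2 = 0.3115^2 = 0.09703225 m^2
V = pi * 0.09703225 * 17.1 * 0.45
V = 2.346 m^3

2.346


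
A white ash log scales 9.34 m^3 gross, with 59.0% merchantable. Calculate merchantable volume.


Formula: MV = V_total * (merchantable_pct / 100)
Merchantable fraction = 59.0% / 100 = 0.59
MV = 9.34 m^3 * 0.59 = 5.511 m^3

5.511


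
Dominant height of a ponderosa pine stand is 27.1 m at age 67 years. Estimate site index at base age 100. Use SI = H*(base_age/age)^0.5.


Formula: SI = H_dom * (base_age / age)^0.5
Age ratio = 100 / 67 = 1.49254
sqrt(age_ratio) = 1.22169
SI = 27.1 * 1.22169 = 33.1 m

33.1


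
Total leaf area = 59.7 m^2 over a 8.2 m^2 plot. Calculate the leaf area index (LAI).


Formula: LAI = total leaf area / ground area  (dimensionless)
LAI = 59.7 m^2 / 8.2 m^2
LAI = 7.28

7.28


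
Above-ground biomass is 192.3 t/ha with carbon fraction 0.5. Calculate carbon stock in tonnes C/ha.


Formula: Carbon Stock = Biomass * Carbon Fraction
C = 192.3 t/ha * 0.5
C = 96.2 t C/ha

96.2


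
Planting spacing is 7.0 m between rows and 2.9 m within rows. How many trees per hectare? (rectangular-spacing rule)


Formula: TPH = 10000 m^2/ha / (spacing_x * spacing_y)
Area per tree = 7.0 m * 2.9 m = 20.3 m^2
TPH = 10000 / 20.3 = 493 trees/ha

493


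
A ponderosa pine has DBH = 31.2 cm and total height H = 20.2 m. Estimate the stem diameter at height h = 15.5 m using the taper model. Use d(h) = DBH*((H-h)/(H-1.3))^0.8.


Taper: d(h) = DBH * ((H - h) / (H - 1.3))^0.8
Numerator = H - h = 20.2 - 15.5 = 4.7 m
Denominator = H - 1.3 = 20.2 - 1.3 = 18.9 m
Ratio = 4.7 / 18.9 = 0.24868
d = 31.2 * 0.24868^0.8 = 10.2 cm

10.2


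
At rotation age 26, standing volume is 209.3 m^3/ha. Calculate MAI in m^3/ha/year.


Formula: MAI = Total Volume / Stand Age
MAI = 209.3 m^3/ha / 26 years
MAI = 8.05 m^3/ha/year

8.05


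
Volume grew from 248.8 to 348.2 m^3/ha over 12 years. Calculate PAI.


Formula: PAI = (V_T2 - V_T1) / (T2 - T1)
Volume increment = 348.2 - 248.8 = 99.4 m^3/ha
PAI = 99.4 / 12 = 8.28 m^3/ha/year

8.28


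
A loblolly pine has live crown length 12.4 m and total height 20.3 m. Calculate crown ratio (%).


Formula: Crown Ratio = (Crown Length / Total Height) * 100
CR = (12.4 m / 20.3 m) * 100
CR = 0.6108 * 100 = 61.1%

61.1


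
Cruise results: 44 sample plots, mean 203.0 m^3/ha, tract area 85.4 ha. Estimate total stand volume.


Formula: Total Volume = Mean Volume per ha * Total Area
Total Volume = 203.0 m^3/ha * 85.4 ha
Total Volume = 17336 m^3

17336


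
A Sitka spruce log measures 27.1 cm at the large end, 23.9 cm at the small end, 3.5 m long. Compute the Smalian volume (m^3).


Smalian: V = (A1 + A2)/2 * L,  A = pi*(D/200)^2
A1 = pi*(27.1/200)^2 = 0.05768 m^2
A2 = pi*(23.9/200)^2 = 0.044863 m^2
V = (0.05768+0.044863)/2*3.5 = 0.1795 m^3

0.1795


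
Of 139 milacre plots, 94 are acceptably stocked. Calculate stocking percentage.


Formula: Stocking % = stocked plots / total plots * 100
Stocking = 94 / 139 * 100
Stocking = 0.6763 * 100 = 67.6%

67.6


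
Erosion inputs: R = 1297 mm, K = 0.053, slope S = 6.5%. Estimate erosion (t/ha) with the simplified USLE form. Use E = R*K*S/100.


Formula: E = R * K * S / 100  (simplified USLE)
R * K = 1297 * 0.053 = 68.741
E = 68.741 * 6.5 / 100 = 4.47 t/ha

4.47


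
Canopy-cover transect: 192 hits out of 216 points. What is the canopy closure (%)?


Formula: Canopy closure = covered points / total points * 100
Closure = 192 / 216 * 100
Closure = 0.8889 * 100 = 88.9%

88.9


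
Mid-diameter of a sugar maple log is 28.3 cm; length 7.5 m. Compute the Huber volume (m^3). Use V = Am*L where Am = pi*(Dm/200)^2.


Huber: V = Am * L,  Am = pi*(Dm/200)^2
Am = pi*(28.3/200)^2 = 0.062902 m^2
V = 0.062902*7.5 = 0.4718 m^3

0.4718


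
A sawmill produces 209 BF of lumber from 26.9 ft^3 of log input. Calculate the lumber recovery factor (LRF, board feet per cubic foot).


Formula: LRF = Lumber Output (BF) / Log Input (ft^3)
LRF = 209 BF / 26.9 ft^3
LRF = 7.77 BF/ft^3

7.77


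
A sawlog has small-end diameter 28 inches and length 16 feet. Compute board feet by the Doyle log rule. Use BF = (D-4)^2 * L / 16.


Doyle: BF = (D - 4)^2 * L / 16
Adjusted diameter = 28 - 4 = 24 in
(D-4)^2 = 24^2 = 576
BF = 576 * 16 / 16 = 576 BF

576


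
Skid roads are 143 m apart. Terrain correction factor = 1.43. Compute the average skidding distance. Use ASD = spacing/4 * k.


Formula: ASD = (spacing / 4) * correction
Uncorrected distance = spacing / 4 = 143 / 4 = 35.75 m
ASD = 35.75 * 1.43 = 51 m

51


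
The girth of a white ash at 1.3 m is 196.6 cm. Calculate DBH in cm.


Formula: DBH = C / pi
DBH = 196.6 / pi
pi = 3.14159...
DBH = 62.6 cm

62.6


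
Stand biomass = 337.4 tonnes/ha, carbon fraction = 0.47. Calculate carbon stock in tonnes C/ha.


Formula: Carbon Stock = Biomass * Carbon Fraction
C = 337.4 t/ha * 0.47
C = 158.6 t C/ha

158.6


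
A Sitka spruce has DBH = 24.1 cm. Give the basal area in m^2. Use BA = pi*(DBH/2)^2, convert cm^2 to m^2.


Formula: BA = pi * (DBH/2)^2 / 10000  (cm^2 to m^2)
Radius = DBH/2 = 24.1/2 = 12.05 cm
BA = pi * 12.05^2 / 10000
   = 456.1671 cm^2 / 10000
   = 0.0456 m^2

0.0456


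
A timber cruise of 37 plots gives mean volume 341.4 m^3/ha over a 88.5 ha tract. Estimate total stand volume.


Formula: Total Volume = Mean Volume per ha * Total Area
Total Volume = 341.4 m^3/ha * 88.5 ha
Total Volume = 30214 m^3

30214


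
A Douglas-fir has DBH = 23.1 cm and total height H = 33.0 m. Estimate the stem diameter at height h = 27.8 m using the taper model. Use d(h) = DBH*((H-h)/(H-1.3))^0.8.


Taper: d(h) = DBH * ((H - h) / (H - 1.3))^0.8
Numerator = H - h = 33.0 - 27.8 = 5.2 m
Denominator = H - 1.3 = 33.0 - 1.3 = 31.7 m
Ratio = 5.2 / 31.7 = 0.16404
d = 23.1 * 0.16404^0.8 = 5.4 cm

5.4


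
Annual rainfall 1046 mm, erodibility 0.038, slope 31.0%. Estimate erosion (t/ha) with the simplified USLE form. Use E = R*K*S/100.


Formula: E = R * K * S / 100  (simplified USLE)
R * K = 1046 * 0.038 = 39.748
E = 39.748 * 31.0 / 100 = 12.32 t/ha

12.32


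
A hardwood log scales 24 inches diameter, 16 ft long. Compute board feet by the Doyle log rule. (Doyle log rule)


Doyle: BF = (D - 4)^2 * L / 16
Adjusted diameter = 24 - 4 = 20 in
(D-4)^2 = 20^2 = 400
BF = 400 * 16 / 16 = 400 BF

400


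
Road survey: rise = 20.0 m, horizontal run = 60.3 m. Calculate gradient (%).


Formula: Gradient = rise / run * 100
Gradient = 20.0 / 60.3 * 100 = 33.2%

33.2


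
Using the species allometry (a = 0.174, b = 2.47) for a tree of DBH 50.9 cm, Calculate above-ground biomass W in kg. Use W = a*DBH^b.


Formula: W = a * DBH^b  (allometric power law)
DBH^b = 50.9^2.47 = 16428.3112
W = 0.174 * 16428.3112 = 2858.5 kg

2858.5


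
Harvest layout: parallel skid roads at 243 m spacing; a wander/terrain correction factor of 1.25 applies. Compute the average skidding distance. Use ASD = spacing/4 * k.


Formula: ASD = (spacing / 4) * correction
Uncorrected distance = spacing / 4 = 243 / 4 = 60.75 m
ASD = 60.75 * 1.25 = 76 m

76


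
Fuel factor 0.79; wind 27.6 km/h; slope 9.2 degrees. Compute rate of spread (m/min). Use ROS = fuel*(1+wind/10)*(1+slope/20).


Formula: ROS = fuel * (1 + wind/10) * (1 + slope/20)
Wind factor = 1 + 27.6/10 = 3.76
Slope factor = 1 + 9.2/20 = 1.46
ROS = 0.79 * 3.76 * 1.46 = 4.34 m/min

4.34


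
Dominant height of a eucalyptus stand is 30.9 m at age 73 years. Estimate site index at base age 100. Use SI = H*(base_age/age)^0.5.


Formula: SI = H_dom * (base_age / age)^0.5
Age ratio = 100 / 73 = 1.36986
sqrt(age_ratio) = 1.17041
SI = 30.9 * 1.17041 = 36.2 m

36.2


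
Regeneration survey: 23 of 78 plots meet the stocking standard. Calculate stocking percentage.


Formula: Stocking % = stocked plots / total plots * 100
Stocking = 23 / 78 * 100
Stocking = 0.2949 * 100 = 29.5%

29.5


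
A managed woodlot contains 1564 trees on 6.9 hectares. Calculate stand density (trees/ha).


Formula: Stand Density = N_trees / Area_ha
Density = 1564 trees / 6.9 ha
Density = 227 trees/ha

227


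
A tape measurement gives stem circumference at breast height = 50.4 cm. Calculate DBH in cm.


Formula: DBH = C / pi
DBH = 50.4 / pi
pi = 3.14159...
DBH = 16.0 cm

16.0


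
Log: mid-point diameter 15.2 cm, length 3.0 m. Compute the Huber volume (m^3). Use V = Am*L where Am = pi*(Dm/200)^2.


Huber: V = Am * L,  Am = pi*(Dm/200)^2
Am = pi*(15.2/200)^2 = 0.018146 m^2
V = 0.018146*3.0 = 0.0544 m^3

0.0544


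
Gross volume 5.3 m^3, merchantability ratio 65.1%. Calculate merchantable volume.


Formula: MV = V_total * (merchantable_pct / 100)
Merchantable fraction = 65.1% / 100 = 0.651
MV = 5.3 m^3 * 0.651 = 3.45 m^3

3.45


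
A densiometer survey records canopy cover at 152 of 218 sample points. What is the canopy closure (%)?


Formula: Canopy closure = covered points / total points * 100
Closure = 152 / 218 * 100
Closure = 0.6972 * 100 = 69.7%

69.7


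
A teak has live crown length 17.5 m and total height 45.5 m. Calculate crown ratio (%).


Formula: Crown Ratio = (Crown Length / Total Height) * 100
CR = (17.5 m / 45.5 m) * 100
CR = 0.3846 * 100 = 38.5%

38.5


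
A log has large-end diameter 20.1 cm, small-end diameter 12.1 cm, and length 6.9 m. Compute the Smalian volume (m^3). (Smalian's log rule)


Smalian: V = (A1 + A2)/2 * L,  A = pi*(D/200)^2
A1 = pi*(20.1/200)^2 = 0.031731 m^2
A2 = pi*(12.1/200)^2 = 0.011499 m^2
V = (0.031731+0.011499)/2*6.9 = 0.1491 m^3

0.1491


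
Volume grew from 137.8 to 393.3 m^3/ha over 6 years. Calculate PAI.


Formula: PAI = (V_T2 - V_T1) / (T2 - T1)
Volume increment = 393.3 - 137.8 = 255.5 m^3/ha
PAI = 255.5 / 6 = 42.58 m^3/ha/year

42.58


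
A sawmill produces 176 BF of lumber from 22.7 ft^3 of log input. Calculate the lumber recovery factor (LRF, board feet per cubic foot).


Formula: LRF = Lumber Output (BF) / Log Input (ft^3)
LRF = 176 BF / 22.7 ft^3
LRF = 7.75 BF/ft^3

7.75


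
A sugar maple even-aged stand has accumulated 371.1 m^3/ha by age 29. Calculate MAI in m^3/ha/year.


Formula: MAI = Total Volume / Stand Age
MAI = 371.1 m^3/ha / 29 years
MAI = 12.8 m^3/ha/year

12.8


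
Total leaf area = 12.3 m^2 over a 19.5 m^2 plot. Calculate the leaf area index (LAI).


Formula: LAI = total leaf area / ground area  (dimensionless)
LAI = 12.3 m^2 / 19.5 m^2
LAI = 0.63

0.63


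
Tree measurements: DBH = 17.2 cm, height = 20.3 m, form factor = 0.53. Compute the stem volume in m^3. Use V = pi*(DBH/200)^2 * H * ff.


Formula: V = pi * (DBH/200)^2 * H * ff
Radius = DBH/200 = 17.2/200 = 0.086 m
Radius^2 = 0.086^2 = 0.007396 m^2
V = pi * 0.007396 * 20.3 * 0.53
V = 0.25 m^3

0.25


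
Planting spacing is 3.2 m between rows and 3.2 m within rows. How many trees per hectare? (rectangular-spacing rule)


Formula: TPH = 10000 m^2/ha / (spacing_x * spacing_y)
Area per tree = 3.2 m * 3.2 m = 10.24 m^2
TPH = 10000 / 10.24 = 977 trees/ha

977


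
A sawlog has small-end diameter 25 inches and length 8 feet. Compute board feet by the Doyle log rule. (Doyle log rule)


Doyle: BF = (D - 4)^2 * L / 16
Adjusted diameter = 25 - 4 = 21 in
(D-4)^2 = 21^2 = 441
BF = 441 * 8 / 16 = 221 BF

221


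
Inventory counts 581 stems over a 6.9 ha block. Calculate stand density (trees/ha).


Formula: Stand Density = N_trees / Area_ha
Density = 581 trees / 6.9 ha
Density = 84 trees/ha

84


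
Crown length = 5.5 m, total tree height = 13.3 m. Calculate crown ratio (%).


Formula: Crown Ratio = (Crown Length / Total Height) * 100
CR = (5.5 m / 13.3 m) * 100
CR = 0.4135 * 100 = 41.4%

41.4


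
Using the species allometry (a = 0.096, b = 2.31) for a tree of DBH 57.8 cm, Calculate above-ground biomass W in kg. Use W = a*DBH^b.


Formula: W = a * DBH^b  (allometric power law)
DBH^b = 57.8^2.31 = 11750.4177
W = 0.096 * 11750.4177 = 1128.0 kg

1128.0


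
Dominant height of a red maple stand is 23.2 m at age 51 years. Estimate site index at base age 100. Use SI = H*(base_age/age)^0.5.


Formula: SI = H_dom * (base_age / age)^0.5
Age ratio = 100 / 51 = 1.96078
sqrt(age_ratio) = 1.40028
SI = 23.2 * 1.40028 = 32.5 m

32.5


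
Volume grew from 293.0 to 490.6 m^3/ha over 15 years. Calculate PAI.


Formula: PAI = (V_T2 - V_T1) / (T2 - T1)
Volume increment = 490.6 - 293.0 = 197.6 m^3/ha
PAI = 197.6 / 15 = 13.17 m^3/ha/year

13.17


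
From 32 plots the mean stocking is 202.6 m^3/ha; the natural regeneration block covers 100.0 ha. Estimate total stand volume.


Formula: Total Volume = Mean Volume per ha * Total Area
Total Volume = 202.6 m^3/ha * 100.0 ha
Total Volume = 20260 m^3

20260


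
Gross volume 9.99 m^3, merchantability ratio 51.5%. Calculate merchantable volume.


Formula: MV = V_total * (merchantable_pct / 100)
Merchantable fraction = 51.5% / 100 = 0.515
MV = 9.99 m^3 * 0.515 = 5.145 m^3

5.145


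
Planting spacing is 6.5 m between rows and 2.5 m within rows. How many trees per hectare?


Formula: TPH = 10000 m^2/ha / (spacing_x * spacing_y)
Area per tree = 6.5 m * 2.5 m = 16.25 m^2
TPH = 10000 / 16.25 = 615 trees/ha

615


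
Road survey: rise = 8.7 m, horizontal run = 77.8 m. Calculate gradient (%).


Formula: Gradient = rise / run * 100
Gradient = 8.7 / 77.8 * 100 = 11.2%

11.2


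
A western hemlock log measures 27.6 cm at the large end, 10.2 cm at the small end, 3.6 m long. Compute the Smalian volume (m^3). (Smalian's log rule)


Smalian: V = (A1 + A2)/2 * L,  A = pi*(D/200)^2
A1 = pi*(27.6/200)^2 = 0.059828 m^2
A2 = pi*(10.2/200)^2 = 0.008171 m^2
V = (0.059828+0.008171)/2*3.6 = 0.1224 m^3

0.1224


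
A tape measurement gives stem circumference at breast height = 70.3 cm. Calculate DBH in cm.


Formula: DBH = C / pi
DBH = 70.3 / pi
pi = 3.14159...
DBH = 22.4 cm

22.4


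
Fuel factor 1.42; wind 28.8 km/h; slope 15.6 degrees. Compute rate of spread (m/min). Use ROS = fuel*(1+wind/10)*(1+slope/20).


Formula: ROS = fuel * (1 + wind/10) * (1 + slope/20)
Wind factor = 1 + 28.8/10 = 3.88
Slope factor = 1 + 15.6/20 = 1.78
ROS = 1.42 * 3.88 * 1.78 = 9.81 m/min

9.81


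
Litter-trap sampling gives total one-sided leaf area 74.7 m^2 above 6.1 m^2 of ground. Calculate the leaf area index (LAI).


Formula: LAI = total leaf area / ground area  (dimensionless)
LAI = 74.7 m^2 / 6.1 m^2
LAI = 12.25

12.25


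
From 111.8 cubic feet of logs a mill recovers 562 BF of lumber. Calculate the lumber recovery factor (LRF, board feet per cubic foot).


Formula: LRF = Lumber Output (BF) / Log Input (ft^3)
LRF = 562 BF / 111.8 ft^3
LRF = 5.03 BF/ft^3

5.03


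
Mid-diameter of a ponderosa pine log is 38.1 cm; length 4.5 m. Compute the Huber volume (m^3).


Huber: V = Am * L,  Am = pi*(Dm/200)^2
Am = pi*(38.1/200)^2 = 0.114009 m^2
V = 0.114009*4.5 = 0.513 m^3

0.513


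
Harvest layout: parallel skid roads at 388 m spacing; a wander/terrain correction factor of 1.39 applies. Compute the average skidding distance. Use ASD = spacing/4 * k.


Formula: ASD = (spacing / 4) * correction
Uncorrected distance = spacing / 4 = 388 / 4 = 97 m
ASD = 97 * 1.39 = 135 m

135


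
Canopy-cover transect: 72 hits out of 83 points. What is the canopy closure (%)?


Formula: Canopy closure = covered points / total points * 100
Closure = 72 / 83 * 100
Closure = 0.8675 * 100 = 86.7%

86.7


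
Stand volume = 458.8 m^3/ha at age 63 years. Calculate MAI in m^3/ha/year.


Formula: MAI = Total Volume / Stand Age
MAI = 458.8 m^3/ha / 63 years
MAI = 7.28 m^3/ha/year

7.28


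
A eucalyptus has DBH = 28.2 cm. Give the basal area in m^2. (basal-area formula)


Formula: BA = pi * (DBH/2)^2 / 10000  (cm^2 to m^2)
Radius = DBH/2 = 28.2/2 = 14.1 cm
BA = pi * 14.1^2 / 10000
   = 624.58 cm^2 / 10000
   = 0.0625 m^2

0.0625


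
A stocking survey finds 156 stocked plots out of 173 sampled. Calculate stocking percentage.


Formula: Stocking % = stocked plots / total plots * 100
Stocking = 156 / 173 * 100
Stocking = 0.9017 * 100 = 90.2%

90.2


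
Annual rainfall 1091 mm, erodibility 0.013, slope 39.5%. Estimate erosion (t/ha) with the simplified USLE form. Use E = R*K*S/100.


Formula: E = R * K * S / 100  (simplified USLE)
R * K = 1091 * 0.013 = 14.183
E = 14.183 * 39.5 / 100 = 5.6 t/ha

5.6


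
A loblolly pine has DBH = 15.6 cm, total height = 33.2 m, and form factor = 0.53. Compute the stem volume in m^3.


Formula: V = pi * (DBH/200)^2 * H * ff
Radius = DBH/200 = 15.6/200 = 0.078 m
Radius^2 = 0.078^2 = 0.006084 m^2
V = pi * 0.006084 * 33.2 * 0.53
V = 0.336 m^3

0.336


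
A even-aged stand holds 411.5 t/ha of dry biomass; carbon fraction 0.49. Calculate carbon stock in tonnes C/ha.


Formula: Carbon Stock = Biomass * Carbon Fraction
C = 411.5 t/ha * 0.49
C = 201.6 t C/ha

201.6


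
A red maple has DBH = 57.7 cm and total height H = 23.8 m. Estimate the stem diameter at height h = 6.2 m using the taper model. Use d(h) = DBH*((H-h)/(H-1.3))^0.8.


Taper: d(h) = DBH * ((H - h) / (H - 1.3))^0.8
Numerator = H - h = 23.8 - 6.2 = 17.6 m
Denominator = H - 1.3 = 23.8 - 1.3 = 22.5 m
Ratio = 17.6 / 22.5 = 0.78222
d = 57.7 * 0.78222^0.8 = 47.4 cm

47.4


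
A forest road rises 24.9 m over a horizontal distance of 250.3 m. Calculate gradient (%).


Formula: Gradient = rise / run * 100
Gradient = 24.9 / 250.3 * 100 = 9.9%

9.9


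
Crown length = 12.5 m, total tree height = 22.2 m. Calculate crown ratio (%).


Formula: Crown Ratio = (Crown Length / Total Height) * 100
CR = (12.5 m / 22.2 m) * 100
CR = 0.5631 * 100 = 56.3%

56.3


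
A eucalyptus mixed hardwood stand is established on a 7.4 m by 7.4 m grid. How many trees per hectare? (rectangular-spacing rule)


Formula: TPH = 10000 m^2/ha / (spacing_x * spacing_y)
Area per tree = 7.4 m * 7.4 m = 54.76 m^2
TPH = 10000 / 54.76 = 183 trees/ha

183


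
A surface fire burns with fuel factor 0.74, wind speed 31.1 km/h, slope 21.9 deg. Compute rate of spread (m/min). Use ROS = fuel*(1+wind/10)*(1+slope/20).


Formula: ROS = fuel * (1 + wind/10) * (1 + slope/20)
Wind factor = 1 + 31.1/10 = 4.11
Slope factor = 1 + 21.9/20 = 2.095
ROS = 0.74 * 4.11 * 2.095 = 6.37 m/min

6.37


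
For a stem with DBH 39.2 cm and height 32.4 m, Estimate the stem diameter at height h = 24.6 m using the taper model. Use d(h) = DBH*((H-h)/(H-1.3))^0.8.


Taper: d(h) = DBH * ((H - h) / (H - 1.3))^0.8
Numerator = H - h = 32.4 - 24.6 = 7.8 m
Denominator = H - 1.3 = 32.4 - 1.3 = 31.1 m
Ratio = 7.8 / 31.1 = 0.2508
d = 39.2 * 0.2508^0.8 = 13.0 cm

13.0


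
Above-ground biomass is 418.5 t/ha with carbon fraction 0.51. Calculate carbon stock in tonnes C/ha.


Formula: Carbon Stock = Biomass * Carbon Fraction
C = 418.5 t/ha * 0.51
C = 213.4 t C/ha

213.4


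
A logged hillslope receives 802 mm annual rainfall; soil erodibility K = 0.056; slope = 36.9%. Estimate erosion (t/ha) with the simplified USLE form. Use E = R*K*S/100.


Formula: E = R * K * S / 100  (simplified USLE)
R * K = 802 * 0.056 = 44.912
E = 44.912 * 36.9 / 100 = 16.57 t/ha

16.57


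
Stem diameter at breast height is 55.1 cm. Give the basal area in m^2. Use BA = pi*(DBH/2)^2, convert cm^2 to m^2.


Formula: BA = pi * (DBH/2)^2 / 10000  (cm^2 to m^2)
Radius = DBH/2 = 55.1/2 = 27.55 cm
BA = pi * 27.55^2 / 10000
   = 2384.4767 cm^2 / 10000
   = 0.2384 m^2

0.2384


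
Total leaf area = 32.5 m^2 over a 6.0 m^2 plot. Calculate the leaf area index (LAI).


Formula: LAI = total leaf area / ground area  (dimensionless)
LAI = 32.5 m^2 / 6.0 m^2
LAI = 5.42

5.42


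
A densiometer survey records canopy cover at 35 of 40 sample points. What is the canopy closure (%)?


Formula: Canopy closure = covered points / total points * 100
Closure = 35 / 40 * 100
Closure = 0.875 * 100 = 87.5%

87.5


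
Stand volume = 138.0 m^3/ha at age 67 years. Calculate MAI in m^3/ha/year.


Formula: MAI = Total Volume / Stand Age
MAI = 138.0 m^3/ha / 67 years
MAI = 2.06 m^3/ha/year

2.06


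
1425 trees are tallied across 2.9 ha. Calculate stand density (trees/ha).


Formula: Stand Density = N_trees / Area_ha
Density = 1425 trees / 2.9 ha
Density = 491 trees/ha

491


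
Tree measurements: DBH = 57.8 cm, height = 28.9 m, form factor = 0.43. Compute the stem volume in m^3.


Formula: V = pi * (DBH/200)^2 * H * ff
Radius = DBH/200 = 57.8/200 = 0.289 m
Radius^2 = 0.289^2 = 0.083521 m^2
V = pi * 0.083521 * 28.9 * 0.43
V = 3.261 m^3

3.261


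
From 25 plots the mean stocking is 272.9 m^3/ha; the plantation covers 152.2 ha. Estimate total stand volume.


Formula: Total Volume = Mean Volume per ha * Total Area
Total Volume = 272.9 m^3/ha * 152.2 ha
Total Volume = 41535 m^3

41535


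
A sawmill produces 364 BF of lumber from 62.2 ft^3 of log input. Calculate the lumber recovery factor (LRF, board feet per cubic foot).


Formula: LRF = Lumber Output (BF) / Log Input (ft^3)
LRF = 364 BF / 62.2 ft^3
LRF = 5.85 BF/ft^3

5.85


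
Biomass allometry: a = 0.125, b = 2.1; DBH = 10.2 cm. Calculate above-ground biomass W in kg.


Formula: W = a * DBH^b  (allometric power law)
DBH^b = 10.2^2.1 = 131.2382
W = 0.125 * 131.2382 = 16.4 kg

16.4


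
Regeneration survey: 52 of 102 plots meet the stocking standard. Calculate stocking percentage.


Formula: Stocking % = stocked plots / total plots * 100
Stocking = 52 / 102 * 100
Stocking = 0.5098 * 100 = 51.0%

51.0


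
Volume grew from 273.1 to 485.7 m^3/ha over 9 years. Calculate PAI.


Formula: PAI = (V_T2 - V_T1) / (T2 - T1)
Volume increment = 485.7 - 273.1 = 212.6 m^3/ha
PAI = 212.6 / 9 = 23.62 m^3/ha/year

23.62


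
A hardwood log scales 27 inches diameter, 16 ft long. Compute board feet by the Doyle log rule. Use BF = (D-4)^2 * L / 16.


Doyle: BF = (D - 4)^2 * L / 16
Adjusted diameter = 27 - 4 = 23 in
(D-4)^2 = 23^2 = 529
BF = 529 * 16 / 16 = 529 BF

529


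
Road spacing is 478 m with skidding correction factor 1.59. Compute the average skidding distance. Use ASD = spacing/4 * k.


Formula: ASD = (spacing / 4) * correction
Uncorrected distance = spacing / 4 = 478 / 4 = 119.5 m
ASD = 119.5 * 1.59 = 190 m

190


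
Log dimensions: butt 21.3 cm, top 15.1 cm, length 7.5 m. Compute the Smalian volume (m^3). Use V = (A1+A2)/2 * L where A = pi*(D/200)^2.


Smalian: V = (A1 + A2)/2 * L,  A = pi*(D/200)^2
A1 = pi*(21.3/200)^2 = 0.035633 m^2
A2 = pi*(15.1/200)^2 = 0.017908 m^2
V = (0.035633+0.017908)/2*7.5 = 0.2008 m^3

0.2008


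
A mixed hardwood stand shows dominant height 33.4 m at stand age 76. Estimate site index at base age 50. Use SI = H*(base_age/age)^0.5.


Formula: SI = H_dom * (base_age / age)^0.5
Age ratio = 50 / 76 = 0.65789
sqrt(age_ratio) = 0.81111
SI = 33.4 * 0.81111 = 27.1 m

27.1


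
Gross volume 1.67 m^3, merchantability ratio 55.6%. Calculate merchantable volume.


Formula: MV = V_total * (merchantable_pct / 100)
Merchantable fraction = 55.6% / 100 = 0.556
MV = 1.67 m^3 * 0.556 = 0.929 m^3

0.929


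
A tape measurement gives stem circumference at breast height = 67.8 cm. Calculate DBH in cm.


Formula: DBH = C / pi
DBH = 67.8 / pi
pi = 3.14159...
DBH = 21.6 cm

21.6


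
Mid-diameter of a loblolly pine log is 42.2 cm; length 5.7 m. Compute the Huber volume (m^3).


Huber: V = Am * L,  Am = pi*(Dm/200)^2
Am = pi*(42.2/200)^2 = 0.139867 m^2
V = 0.139867*5.7 = 0.7972 m^3

0.7972


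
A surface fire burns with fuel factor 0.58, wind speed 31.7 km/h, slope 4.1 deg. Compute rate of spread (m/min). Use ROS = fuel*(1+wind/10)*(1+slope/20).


Formula: ROS = fuel * (1 + wind/10) * (1 + slope/20)
Wind factor = 1 + 31.7/10 = 4.17
Slope factor = 1 + 4.1/20 = 1.205
ROS = 0.58 * 4.17 * 1.205 = 2.91 m/min

2.91


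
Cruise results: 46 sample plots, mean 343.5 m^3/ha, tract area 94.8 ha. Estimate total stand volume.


Formula: Total Volume = Mean Volume per ha * Total Area
Total Volume = 343.5 m^3/ha * 94.8 ha
Total Volume = 32564 m^3

32564


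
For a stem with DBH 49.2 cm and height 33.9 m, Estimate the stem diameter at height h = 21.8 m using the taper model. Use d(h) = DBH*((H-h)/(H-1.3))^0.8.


Taper: d(h) = DBH * ((H - h) / (H - 1.3))^0.8
Numerator = H - h = 33.9 - 21.8 = 12.1 m
Denominator = H - 1.3 = 33.9 - 1.3 = 32.6 m
Ratio = 12.1 / 32.6 = 0.37117
d = 49.2 * 0.37117^0.8 = 22.3 cm

22.3


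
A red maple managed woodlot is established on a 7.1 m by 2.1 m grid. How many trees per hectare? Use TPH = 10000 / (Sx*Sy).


Formula: TPH = 10000 m^2/ha / (spacing_x * spacing_y)
Area per tree = 7.1 m * 2.1 m = 14.91 m^2
TPH = 10000 / 14.91 = 671 trees/ha

671


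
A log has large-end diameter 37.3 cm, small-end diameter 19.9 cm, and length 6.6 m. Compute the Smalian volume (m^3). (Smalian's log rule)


Smalian: V = (A1 + A2)/2 * L,  A = pi*(D/200)^2
A1 = pi*(37.3/200)^2 = 0.109272 m^2
A2 = pi*(19.9/200)^2 = 0.031103 m^2
V = (0.109272+0.031103)/2*6.6 = 0.4632 m^3

0.4632


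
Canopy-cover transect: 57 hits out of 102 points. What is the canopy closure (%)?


Formula: Canopy closure = covered points / total points * 100
Closure = 57 / 102 * 100
Closure = 0.5588 * 100 = 55.9%

55.9


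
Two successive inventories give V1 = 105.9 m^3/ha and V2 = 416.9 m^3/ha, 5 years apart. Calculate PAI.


Formula: PAI = (V_T2 - V_T1) / (T2 - T1)
Volume increment = 416.9 - 105.9 = 311.0 m^3/ha
PAI = 311.0 / 5 = 62.2 m^3/ha/year

62.2


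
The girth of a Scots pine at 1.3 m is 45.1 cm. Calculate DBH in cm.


Formula: DBH = C / pi
DBH = 45.1 / pi
pi = 3.14159...
DBH = 14.4 cm

14.4


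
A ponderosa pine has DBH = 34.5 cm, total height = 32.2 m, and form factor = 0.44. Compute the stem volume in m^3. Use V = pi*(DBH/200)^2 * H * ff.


Formula: V = pi * (DBH/200)^2 * H * ff
Radius = DBH/200 = 34.5/200 = 0.1725 m
Radius^2 = 0.1725^2 = 0.02975625 m^2
V = pi * 0.02975625 * 32.2 * 0.44
V = 1.324 m^3

1.324


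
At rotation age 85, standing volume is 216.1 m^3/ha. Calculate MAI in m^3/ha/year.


Formula: MAI = Total Volume / Stand Age
MAI = 216.1 m^3/ha / 85 years
MAI = 2.54 m^3/ha/year

2.54


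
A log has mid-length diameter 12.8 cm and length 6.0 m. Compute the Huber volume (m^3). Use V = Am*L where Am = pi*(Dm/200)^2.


Huber: V = Am * L,  Am = pi*(Dm/200)^2
Am = pi*(12.8/200)^2 = 0.012868 m^2
V = 0.012868*6.0 = 0.0772 m^3

0.0772


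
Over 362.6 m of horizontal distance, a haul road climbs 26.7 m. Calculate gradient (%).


Formula: Gradient = rise / run * 100
Gradient = 26.7 / 362.6 * 100 = 7.4%

7.4


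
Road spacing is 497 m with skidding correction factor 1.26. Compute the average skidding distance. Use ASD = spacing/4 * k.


Formula: ASD = (spacing / 4) * correction
Uncorrected distance = spacing / 4 = 497 / 4 = 124.25 m
ASD = 124.25 * 1.26 = 157 m

157


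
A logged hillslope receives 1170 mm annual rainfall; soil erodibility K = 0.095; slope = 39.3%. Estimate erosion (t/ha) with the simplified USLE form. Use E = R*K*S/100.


Formula: E = R * K * S / 100  (simplified USLE)
R * K = 1170 * 0.095 = 111.15
E = 111.15 * 39.3 / 100 = 43.68 t/ha

43.68


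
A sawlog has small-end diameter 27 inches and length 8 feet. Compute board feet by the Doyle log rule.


Doyle: BF = (D - 4)^2 * L / 16
Adjusted diameter = 27 - 4 = 23 in
(D-4)^2 = 23^2 = 529
BF = 529 * 8 / 16 = 265 BF

265


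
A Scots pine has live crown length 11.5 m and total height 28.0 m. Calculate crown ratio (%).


Formula: Crown Ratio = (Crown Length / Total Height) * 100
CR = (11.5 m / 28.0 m) * 100
CR = 0.4107 * 100 = 41.1%

41.1


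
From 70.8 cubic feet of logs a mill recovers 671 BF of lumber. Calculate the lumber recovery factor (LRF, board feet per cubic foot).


Formula: LRF = Lumber Output (BF) / Log Input (ft^3)
LRF = 671 BF / 70.8 ft^3
LRF = 9.48 BF/ft^3

9.48


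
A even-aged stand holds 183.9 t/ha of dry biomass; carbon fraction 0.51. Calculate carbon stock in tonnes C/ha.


Formula: Carbon Stock = Biomass * Carbon Fraction
C = 183.9 t/ha * 0.51
C = 93.8 t C/ha

93.8


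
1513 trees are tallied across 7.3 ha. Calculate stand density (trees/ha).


Formula: Stand Density = N_trees / Area_ha
Density = 1513 trees / 7.3 ha
Density = 207 trees/ha

207


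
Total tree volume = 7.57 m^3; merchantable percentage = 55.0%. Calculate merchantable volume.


Formula: MV = V_total * (merchantable_pct / 100)
Merchantable fraction = 55.0% / 100 = 0.55
MV = 7.57 m^3 * 0.55 = 4.164 m^3

4.164


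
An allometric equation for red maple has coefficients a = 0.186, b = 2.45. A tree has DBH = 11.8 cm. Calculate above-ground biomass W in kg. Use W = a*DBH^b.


Formula: W = a * DBH^b  (allometric power law)
DBH^b = 11.8^2.45 = 422.7766
W = 0.186 * 422.7766 = 78.6 kg

78.6


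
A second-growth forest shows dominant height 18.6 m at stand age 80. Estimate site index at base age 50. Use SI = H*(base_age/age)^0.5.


Formula: SI = H_dom * (base_age / age)^0.5
Age ratio = 50 / 80 = 0.625
sqrt(age_ratio) = 0.79057
SI = 18.6 * 0.79057 = 14.7 m

14.7


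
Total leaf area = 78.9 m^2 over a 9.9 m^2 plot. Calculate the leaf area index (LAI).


Formula: LAI = total leaf area / ground area  (dimensionless)
LAI = 78.9 m^2 / 9.9 m^2
LAI = 7.97

7.97


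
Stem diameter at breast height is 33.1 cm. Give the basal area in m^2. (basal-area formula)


Formula: BA = pi * (DBH/2)^2 / 10000  (cm^2 to m^2)
Radius = DBH/2 = 33.1/2 = 16.55 cm
BA = pi * 16.55^2 / 10000
   = 860.4901 cm^2 / 10000
   = 0.086 m^2

0.086


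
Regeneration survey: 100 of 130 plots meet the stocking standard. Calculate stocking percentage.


Formula: Stocking % = stocked plots / total plots * 100
Stocking = 100 / 130 * 100
Stocking = 0.7692 * 100 = 76.9%

76.9


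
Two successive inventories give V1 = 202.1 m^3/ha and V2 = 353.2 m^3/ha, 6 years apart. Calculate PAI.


Formula: PAI = (V_T2 - V_T1) / (T2 - T1)
Volume increment = 353.2 - 202.1 = 151.1 m^3/ha
PAI = 151.1 / 6 = 25.18 m^3/ha/year

25.18
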